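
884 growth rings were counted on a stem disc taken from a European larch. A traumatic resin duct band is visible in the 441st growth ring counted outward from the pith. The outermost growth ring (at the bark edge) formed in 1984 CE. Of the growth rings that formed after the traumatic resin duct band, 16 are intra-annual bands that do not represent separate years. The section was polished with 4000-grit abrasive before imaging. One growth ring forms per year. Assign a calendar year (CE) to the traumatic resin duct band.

1557 CE

The traumatic resin duct band sits at growth ring 441 from the pith, so 884 − 441 = 443 growth rings formed after it.
Removing the 16 false growth rings leaves 443 − 16 = 427 true growth rings beyond the traumatic resin duct band.
Counting back 427 years from 1984 CE places the traumatic resin duct band in 1984 − 427 = 1557 CE.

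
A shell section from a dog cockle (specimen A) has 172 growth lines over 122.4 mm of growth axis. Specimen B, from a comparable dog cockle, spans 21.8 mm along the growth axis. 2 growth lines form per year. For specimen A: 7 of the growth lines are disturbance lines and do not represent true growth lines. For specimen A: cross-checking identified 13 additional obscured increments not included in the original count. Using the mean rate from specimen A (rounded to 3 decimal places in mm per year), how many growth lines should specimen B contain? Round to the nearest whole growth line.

Specimen A: true growth line count = 172 − 7 + 13 = 178.
Specimen A: with 2 growth lines per year, 178 / 2 = 89 years.
A: Extension rate ≈ 122.4 / 89 = 1.375 mm per year.
Specimen B: 21.8 mm / 1.375 mm per year = 15.85 years; at 2 growth lines per year that is 15.85 × 2 ≈ 32 growth lines.

32 growth lines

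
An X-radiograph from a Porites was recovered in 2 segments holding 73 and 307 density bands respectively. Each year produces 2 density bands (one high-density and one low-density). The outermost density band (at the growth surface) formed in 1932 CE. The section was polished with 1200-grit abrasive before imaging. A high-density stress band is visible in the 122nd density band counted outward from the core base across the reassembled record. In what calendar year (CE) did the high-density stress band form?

Total density bands = 73 + 307 = 380.
The high-density stress band sits at density band 122 from the core base, so 380 − 122 = 258 density bands formed after it.
With 2 density bands per year, 258 / 2 = 129 years.
1932 − 129 = 1803 CE.

1803 CE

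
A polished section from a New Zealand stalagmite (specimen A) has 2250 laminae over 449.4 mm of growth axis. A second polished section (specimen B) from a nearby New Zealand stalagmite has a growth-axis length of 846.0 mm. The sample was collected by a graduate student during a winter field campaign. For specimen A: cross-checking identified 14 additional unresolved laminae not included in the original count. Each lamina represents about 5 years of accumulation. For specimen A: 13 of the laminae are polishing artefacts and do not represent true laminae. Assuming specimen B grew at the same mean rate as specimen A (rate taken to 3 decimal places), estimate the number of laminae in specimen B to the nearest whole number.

Specimen A: adjusted count: 2250 − 13 + 14 = 2251 laminae.
Specimen A: multiplying by 5 years per lamina: 2251 × 5 = 11255 years.
A: Extension rate ≈ 449.4 / 11255 = 0.040 mm/year.
For B, 846.0 / 0.040 = 21150.00 years; at 5 years per lamina that is 21150.00 / 5 ≈ 4230 laminae.

4230 laminae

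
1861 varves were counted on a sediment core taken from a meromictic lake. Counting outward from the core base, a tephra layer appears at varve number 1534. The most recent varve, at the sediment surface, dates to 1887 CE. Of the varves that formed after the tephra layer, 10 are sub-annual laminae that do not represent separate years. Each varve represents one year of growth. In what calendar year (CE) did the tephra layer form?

Between varve 1534 and the sediment surface there are 1861 − 1534 = 327 varves.
327 − 10 false = 317 true varves after the tephra layer.
The varve at the sediment surface is 1887 CE, so the tephra layer dates to 1887 − 317 = 1570 CE.

1570 CE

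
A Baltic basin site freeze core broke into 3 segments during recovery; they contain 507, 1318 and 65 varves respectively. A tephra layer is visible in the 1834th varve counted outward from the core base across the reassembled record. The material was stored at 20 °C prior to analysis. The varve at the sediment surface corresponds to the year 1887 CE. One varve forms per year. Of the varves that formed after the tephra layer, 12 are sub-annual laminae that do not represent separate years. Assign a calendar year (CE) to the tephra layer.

Total varves = 507 + 1318 + 65 = 1890.
1890 − 1834 = 56 varves lie beyond the tephra layer toward the sediment surface.
Excluding 12 false varves: 56 − 12 = 44.
Counting back 44 years from 1887 CE places the tephra layer in 1887 − 44 = 1843 CE.

1843 CE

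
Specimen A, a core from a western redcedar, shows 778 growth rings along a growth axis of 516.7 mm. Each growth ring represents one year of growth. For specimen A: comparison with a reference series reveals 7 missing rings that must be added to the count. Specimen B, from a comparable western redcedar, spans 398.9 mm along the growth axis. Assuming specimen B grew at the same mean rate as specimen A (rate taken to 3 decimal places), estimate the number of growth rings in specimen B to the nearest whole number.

Specimen A: after corrections the count is 778 + 7 = 785 growth rings.
A: Mean rate = 516.7 mm / 785 years ≈ 0.658 mm/yr.
For B, 398.9 / 0.658 = 606.23 years ≈ 606 growth rings.

606 growth rings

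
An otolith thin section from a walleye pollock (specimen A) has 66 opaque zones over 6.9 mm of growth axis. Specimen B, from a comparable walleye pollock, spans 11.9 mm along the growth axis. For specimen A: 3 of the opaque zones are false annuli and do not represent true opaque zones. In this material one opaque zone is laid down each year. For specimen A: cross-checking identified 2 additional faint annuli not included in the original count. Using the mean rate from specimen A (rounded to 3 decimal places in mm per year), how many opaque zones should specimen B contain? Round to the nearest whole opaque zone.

Specimen A: after corrections the count is 66 − 3 + 2 = 65 opaque zones.
A: Mean rate = 6.9 mm / 65 years ≈ 0.106 mm per year.
B spans 11.9 / 0.106 = 112.26 years ≈ 112 opaque zones.

112 opaque zones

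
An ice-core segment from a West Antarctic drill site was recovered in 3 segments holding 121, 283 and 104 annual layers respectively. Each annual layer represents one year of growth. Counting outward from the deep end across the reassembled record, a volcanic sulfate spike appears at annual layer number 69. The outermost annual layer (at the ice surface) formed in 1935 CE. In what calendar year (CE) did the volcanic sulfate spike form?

Total annual layers = 121 + 283 + 104 = 508.
508 − 69 = 439 annual layers lie beyond the volcanic sulfate spike toward the ice surface.
The annual layer at the ice surface is 1935 CE, so the volcanic sulfate spike dates to 1935 − 439 = 1496 CE.

1496 CE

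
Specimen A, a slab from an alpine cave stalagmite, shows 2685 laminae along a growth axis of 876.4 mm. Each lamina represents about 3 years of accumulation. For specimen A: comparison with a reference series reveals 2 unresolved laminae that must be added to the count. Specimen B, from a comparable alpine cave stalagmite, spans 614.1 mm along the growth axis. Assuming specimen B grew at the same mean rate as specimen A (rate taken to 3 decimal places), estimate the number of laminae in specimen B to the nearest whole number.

Specimen A: after corrections the count is 2685 + 2 = 2687 laminae.
Specimen A: at 3 years per lamina, 2687 × 3 = 8061 years.
A: 876.4 mm over 8061 years gives 876.4 / 8061 ≈ 0.109 mm/yr.
B spans 614.1 / 0.109 = 5633.94 years; at 3 years per lamina that is 5633.94 / 3 ≈ 1878 laminae.

1878 laminae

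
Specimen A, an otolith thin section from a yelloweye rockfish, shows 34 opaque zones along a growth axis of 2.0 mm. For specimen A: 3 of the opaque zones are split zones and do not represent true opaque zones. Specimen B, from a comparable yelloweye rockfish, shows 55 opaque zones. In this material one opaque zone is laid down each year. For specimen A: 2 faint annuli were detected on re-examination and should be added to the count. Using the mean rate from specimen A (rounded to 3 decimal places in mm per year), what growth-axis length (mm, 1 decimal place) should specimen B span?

Specimen A: after corrections the count is 34 − 3 + 2 = 33 opaque zones.
A: Extension rate ≈ 2.0 / 33 = 0.061 mm per year.
For B, 0.061 mm/year × 55 years = 3.4 mm.

3.4 mm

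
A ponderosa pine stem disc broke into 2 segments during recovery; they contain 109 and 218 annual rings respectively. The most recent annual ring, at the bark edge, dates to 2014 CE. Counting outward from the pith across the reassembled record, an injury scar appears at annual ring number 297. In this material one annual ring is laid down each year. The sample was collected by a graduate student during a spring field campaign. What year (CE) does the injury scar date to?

Total annual rings = 109 + 218 = 327.
The injury scar sits at annual ring 297 from the pith, so 327 − 297 = 30 annual rings formed after it.
The annual ring at the bark edge is 2014 CE, so the injury scar dates to 2014 − 30 = 1984 CE.

1984 CE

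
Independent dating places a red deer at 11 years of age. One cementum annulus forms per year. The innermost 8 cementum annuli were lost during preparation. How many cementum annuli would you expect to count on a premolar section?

3 cementum annuli

Expected cementum annuli over 11 years: 11.
11 − 8 missed = 3 cementum annuli expected in the prepared section.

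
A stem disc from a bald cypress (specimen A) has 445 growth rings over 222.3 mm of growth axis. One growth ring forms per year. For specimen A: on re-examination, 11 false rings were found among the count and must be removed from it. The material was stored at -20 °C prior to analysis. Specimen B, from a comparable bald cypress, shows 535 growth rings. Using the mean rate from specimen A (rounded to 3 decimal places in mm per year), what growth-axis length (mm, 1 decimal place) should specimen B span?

273.9 mm

Specimen A: true growth ring count = 445 − 11 = 434.
A: Mean rate = 222.3 mm / 434 years ≈ 0.512 mm per year.
Length of B = 0.512 × 535 = 273.9 mm.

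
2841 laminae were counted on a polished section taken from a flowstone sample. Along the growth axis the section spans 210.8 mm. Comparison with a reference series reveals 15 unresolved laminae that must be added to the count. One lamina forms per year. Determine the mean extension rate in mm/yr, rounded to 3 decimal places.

True lamina count = 2841 + 15 = 2856.
Extension rate ≈ 210.8 / 2856 = 0.074 mm/yr.

0.074 mm/yr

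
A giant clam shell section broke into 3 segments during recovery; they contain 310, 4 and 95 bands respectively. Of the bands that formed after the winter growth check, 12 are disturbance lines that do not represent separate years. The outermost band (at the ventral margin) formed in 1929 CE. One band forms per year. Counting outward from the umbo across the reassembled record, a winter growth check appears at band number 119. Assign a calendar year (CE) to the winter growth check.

1651 CE

Total bands = 310 + 4 + 95 = 409.
409 − 119 = 290 bands lie beyond the winter growth check toward the ventral margin.
Removing the 12 false bands leaves 290 − 12 = 278 true bands beyond the winter growth check.
The band at the ventral margin is 1929 CE, so the winter growth check dates to 1929 − 278 = 1651 CE.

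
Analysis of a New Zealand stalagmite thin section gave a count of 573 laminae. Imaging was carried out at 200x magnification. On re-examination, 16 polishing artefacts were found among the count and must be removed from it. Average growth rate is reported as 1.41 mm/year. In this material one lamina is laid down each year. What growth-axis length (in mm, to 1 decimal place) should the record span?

785.4 mm

Correcting the raw count gives 573 − 16 = 557 true laminae.
Predicted length = 1.41 mm/year × 557 years = 785.4 mm.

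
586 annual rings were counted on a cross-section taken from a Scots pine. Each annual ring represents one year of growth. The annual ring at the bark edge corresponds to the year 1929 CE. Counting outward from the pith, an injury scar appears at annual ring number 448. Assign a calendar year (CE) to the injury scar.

586 − 448 = 138 annual rings lie beyond the injury scar toward the bark edge.
Counting back 138 years from 1929 CE places the injury scar in 1929 − 138 = 1791 CE.

1791 CE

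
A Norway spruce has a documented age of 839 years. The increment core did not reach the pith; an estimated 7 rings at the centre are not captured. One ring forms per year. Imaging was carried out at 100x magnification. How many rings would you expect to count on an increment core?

Expected rings over 839 years: 839.
Less the 7 uncaptured rings: 839 − 7 = 832.

832 rings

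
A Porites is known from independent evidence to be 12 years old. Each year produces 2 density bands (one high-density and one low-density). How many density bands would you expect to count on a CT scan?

24 density bands

With 2 density bands per year, 12 years would produce 12 × 2 = 24 density bands.
So 24 density bands should be present.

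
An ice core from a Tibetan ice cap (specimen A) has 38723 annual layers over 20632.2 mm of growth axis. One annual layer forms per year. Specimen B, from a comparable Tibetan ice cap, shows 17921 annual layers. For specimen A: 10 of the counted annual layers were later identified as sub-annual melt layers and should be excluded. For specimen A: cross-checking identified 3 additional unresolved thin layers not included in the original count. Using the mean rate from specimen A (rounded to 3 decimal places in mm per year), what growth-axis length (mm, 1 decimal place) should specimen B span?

Specimen A: true annual layer count = 38723 − 10 + 3 = 38716.
A: Mean rate = 20632.2 mm / 38716 years ≈ 0.533 mm/yr.
Length of B = 0.533 × 17921 = 9551.9 mm.

9551.9 mm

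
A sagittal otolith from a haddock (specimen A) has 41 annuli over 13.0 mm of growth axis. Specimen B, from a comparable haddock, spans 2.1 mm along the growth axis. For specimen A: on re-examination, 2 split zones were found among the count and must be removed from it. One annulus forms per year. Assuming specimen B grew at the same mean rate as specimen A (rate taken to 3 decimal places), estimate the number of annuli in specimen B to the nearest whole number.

6 annuli

Specimen A: correcting the raw count gives 41 − 2 = 39 true annuli.
A: Mean rate = 13.0 mm / 39 years ≈ 0.333 mm/yr.
Specimen B: 2.1 mm / 0.333 mm per year = 6.31 years ≈ 6 annuli.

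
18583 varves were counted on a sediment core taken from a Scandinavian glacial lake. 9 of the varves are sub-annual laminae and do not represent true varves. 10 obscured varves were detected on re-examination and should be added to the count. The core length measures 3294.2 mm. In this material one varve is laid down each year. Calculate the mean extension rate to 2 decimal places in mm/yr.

Adjusted count: 18583 − 9 + 10 = 18584 varves.
Mean rate = 3294.2 mm / 18584 years ≈ 0.18 mm/yr.

0.18 mm/yr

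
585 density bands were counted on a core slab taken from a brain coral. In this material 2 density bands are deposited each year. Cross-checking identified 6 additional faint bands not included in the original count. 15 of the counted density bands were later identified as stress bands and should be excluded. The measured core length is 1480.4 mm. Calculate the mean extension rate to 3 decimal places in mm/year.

Adjusted count: 585 − 15 + 6 = 576 density bands.
576 density bands at 2 per year is 576 / 2 = 288 years.
Extension rate ≈ 1480.4 / 288 = 5.140 mm/year.

5.140 mm/year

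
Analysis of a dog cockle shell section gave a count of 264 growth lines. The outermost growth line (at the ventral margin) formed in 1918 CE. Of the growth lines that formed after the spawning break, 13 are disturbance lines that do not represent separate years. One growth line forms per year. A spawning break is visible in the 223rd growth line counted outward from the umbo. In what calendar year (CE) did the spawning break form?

1890 CE

Between growth line 223 and the ventral margin there are 264 − 223 = 41 growth lines.
Excluding 13 false growth lines: 41 − 13 = 28.
The growth line at the ventral margin is 1918 CE, so the spawning break dates to 1918 − 28 = 1890 CE.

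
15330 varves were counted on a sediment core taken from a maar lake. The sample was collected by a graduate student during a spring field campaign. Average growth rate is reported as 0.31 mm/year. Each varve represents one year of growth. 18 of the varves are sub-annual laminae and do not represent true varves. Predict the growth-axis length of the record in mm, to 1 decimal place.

4746.7 mm

True varve count = 15330 − 18 = 15312.
15312 years at 0.31 mm/year gives 0.31 × 15312 = 4746.7 mm.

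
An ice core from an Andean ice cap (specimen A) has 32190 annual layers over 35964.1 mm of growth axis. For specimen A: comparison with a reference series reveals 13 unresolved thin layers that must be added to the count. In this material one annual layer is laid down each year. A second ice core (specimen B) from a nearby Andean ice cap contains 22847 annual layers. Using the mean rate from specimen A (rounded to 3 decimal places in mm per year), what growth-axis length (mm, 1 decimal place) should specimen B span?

Specimen A: after corrections the count is 32190 + 13 = 32203 annual layers.
A: Extension rate ≈ 35964.1 / 32203 = 1.117 mm per year.
For B, 1.117 mm/year × 22847 years = 25520.1 mm.

25520.1 mm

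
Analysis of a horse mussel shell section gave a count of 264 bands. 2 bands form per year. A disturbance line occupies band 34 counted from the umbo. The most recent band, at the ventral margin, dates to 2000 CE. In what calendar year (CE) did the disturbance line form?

264 − 34 = 230 bands lie beyond the disturbance line toward the ventral margin.
With 2 bands per year, 230 / 2 = 115 years.
The band at the ventral margin is 2000 CE, so the disturbance line dates to 2000 − 115 = 1885 CE.

1885 CE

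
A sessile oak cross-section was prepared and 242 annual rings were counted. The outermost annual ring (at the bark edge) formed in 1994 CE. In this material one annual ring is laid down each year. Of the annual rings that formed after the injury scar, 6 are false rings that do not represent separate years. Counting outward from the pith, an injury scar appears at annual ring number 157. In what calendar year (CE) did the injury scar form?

The injury scar sits at annual ring 157 from the pith, so 242 − 157 = 85 annual rings formed after it.
Excluding 6 false annual rings: 85 − 6 = 79.
The annual ring at the bark edge is 1994 CE, so the injury scar dates to 1994 − 79 = 1915 CE.

1915 CE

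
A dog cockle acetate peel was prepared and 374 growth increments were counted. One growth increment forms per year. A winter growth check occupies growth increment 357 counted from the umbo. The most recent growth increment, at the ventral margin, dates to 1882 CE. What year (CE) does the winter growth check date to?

Between growth increment 357 and the ventral margin there are 374 − 357 = 17 growth increments.
1882 − 17 = 1865 CE.

1865 CE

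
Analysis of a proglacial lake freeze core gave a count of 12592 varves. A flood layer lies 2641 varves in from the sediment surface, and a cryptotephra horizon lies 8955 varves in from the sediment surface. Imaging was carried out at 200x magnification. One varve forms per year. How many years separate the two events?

6314 years

The two markers are separated by 8955 − 2641 = 6314 varves.
At one varve per year, 6314 years elapsed between them.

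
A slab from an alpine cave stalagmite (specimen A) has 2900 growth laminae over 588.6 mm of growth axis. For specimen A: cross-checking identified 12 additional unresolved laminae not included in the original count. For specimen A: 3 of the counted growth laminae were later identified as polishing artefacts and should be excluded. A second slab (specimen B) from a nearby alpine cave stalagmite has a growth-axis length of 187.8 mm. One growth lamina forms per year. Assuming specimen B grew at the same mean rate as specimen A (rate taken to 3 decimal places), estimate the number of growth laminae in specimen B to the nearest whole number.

Specimen A: true growth lamina count = 2900 − 3 + 12 = 2909.
A: Mean rate = 588.6 mm / 2909 years ≈ 0.202 mm per year.
Specimen B: 187.8 mm / 0.202 mm per year = 929.70 years ≈ 930 growth laminae.

930 growth laminae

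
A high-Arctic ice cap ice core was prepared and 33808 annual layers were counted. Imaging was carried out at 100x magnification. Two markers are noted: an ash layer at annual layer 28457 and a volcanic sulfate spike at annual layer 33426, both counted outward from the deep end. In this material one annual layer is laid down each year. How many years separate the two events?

Separation: 33426 − 28457 = 4969 annual layers.
At one annual layer per year, 4969 years elapsed between them.

4969 years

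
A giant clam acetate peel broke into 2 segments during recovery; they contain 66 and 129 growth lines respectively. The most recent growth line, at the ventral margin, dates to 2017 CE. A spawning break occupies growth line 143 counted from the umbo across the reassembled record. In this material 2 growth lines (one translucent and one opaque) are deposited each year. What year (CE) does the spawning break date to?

Total growth lines = 66 + 129 = 195.
Between growth line 143 and the ventral margin there are 195 − 143 = 52 growth lines.
Dividing by 2 growth lines per year: 52 / 2 = 26 years.
The growth line at the ventral margin is 2017 CE, so the spawning break dates to 2017 − 26 = 1991 CE.

1991 CE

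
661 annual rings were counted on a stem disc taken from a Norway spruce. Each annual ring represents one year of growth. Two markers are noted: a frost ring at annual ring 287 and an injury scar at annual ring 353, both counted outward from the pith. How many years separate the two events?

Separation: 353 − 287 = 66 annual rings.
That is 66 years at one annual ring per year.

66 yr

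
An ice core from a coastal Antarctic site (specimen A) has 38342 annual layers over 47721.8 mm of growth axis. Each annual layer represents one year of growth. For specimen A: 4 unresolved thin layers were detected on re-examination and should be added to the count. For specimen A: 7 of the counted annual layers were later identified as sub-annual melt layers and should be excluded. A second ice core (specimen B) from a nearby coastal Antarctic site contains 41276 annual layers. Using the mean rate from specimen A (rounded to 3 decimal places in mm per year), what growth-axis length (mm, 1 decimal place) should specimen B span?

Specimen A: adjusted count: 38342 − 7 + 4 = 38339 annual layers.
A: Extension rate ≈ 47721.8 / 38339 = 1.245 mm/year.
Length of B = 1.245 × 41276 = 51388.6 mm.

51388.6 mm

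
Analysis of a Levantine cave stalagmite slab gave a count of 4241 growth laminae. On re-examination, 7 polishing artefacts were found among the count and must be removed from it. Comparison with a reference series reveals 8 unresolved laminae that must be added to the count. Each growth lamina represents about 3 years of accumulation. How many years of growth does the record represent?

After corrections the count is 4241 − 7 + 8 = 4242 growth laminae.
At 3 years per growth lamina, 4242 × 3 = 12726 years.

12726 years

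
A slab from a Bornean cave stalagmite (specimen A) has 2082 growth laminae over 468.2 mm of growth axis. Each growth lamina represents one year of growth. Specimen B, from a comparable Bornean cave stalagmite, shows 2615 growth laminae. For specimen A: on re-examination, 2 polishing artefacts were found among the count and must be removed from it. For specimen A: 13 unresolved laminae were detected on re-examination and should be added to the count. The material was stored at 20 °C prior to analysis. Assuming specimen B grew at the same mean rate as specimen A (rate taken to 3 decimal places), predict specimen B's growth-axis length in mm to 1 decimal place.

Specimen A: correcting the raw count gives 2082 − 2 + 13 = 2093 true growth laminae.
A: 468.2 mm over 2093 years gives 468.2 / 2093 ≈ 0.224 mm per year.
B's length ≈ 0.224 × 2615 = 585.8 mm.

585.8 mm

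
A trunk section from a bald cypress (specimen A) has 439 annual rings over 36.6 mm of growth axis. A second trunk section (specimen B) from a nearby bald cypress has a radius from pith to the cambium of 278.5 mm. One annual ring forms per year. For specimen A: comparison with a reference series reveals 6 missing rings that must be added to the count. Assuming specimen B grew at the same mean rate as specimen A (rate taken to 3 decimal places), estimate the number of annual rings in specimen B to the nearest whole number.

3396 annual rings

Specimen A: true annual ring count = 439 + 6 = 445.
A: 36.6 mm over 445 years gives 36.6 / 445 ≈ 0.082 mm per year.
For B, 278.5 / 0.082 = 3396.34 years ≈ 3396 annual rings.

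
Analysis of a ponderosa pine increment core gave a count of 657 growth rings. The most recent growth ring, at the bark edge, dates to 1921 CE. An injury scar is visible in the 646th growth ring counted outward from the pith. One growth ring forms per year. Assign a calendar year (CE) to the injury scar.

1910 CE

657 − 646 = 11 growth rings lie beyond the injury scar toward the bark edge.
The growth ring at the bark edge is 1921 CE, so the injury scar dates to 1921 − 11 = 1910 CE.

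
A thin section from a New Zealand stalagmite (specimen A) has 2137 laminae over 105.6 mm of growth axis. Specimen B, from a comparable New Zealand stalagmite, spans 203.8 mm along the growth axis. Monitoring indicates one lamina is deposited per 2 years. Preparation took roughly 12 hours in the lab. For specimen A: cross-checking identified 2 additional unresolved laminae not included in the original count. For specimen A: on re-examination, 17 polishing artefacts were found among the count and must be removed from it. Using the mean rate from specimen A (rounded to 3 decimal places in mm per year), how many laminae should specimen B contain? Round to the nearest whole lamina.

4076 laminae

Specimen A: adjusted count: 2137 − 17 + 2 = 2122 laminae.
Specimen A: at 2 years per lamina, 2122 × 2 = 4244 years.
A: 105.6 mm over 4244 years gives 105.6 / 4244 ≈ 0.025 mm/year.
B spans 203.8 / 0.025 = 8152.00 years; at 2 years per lamina that is 8152.00 / 2 ≈ 4076 laminae.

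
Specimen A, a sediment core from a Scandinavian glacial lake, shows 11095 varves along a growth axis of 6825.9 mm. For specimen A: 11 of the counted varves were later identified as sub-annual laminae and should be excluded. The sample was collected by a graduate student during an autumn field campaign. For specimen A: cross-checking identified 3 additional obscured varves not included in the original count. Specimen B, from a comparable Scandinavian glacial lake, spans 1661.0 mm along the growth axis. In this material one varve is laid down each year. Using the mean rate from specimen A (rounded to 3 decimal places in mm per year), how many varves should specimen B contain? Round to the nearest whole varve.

Specimen A: adjusted count: 11095 − 11 + 3 = 11087 varves.
A: 6825.9 mm over 11087 years gives 6825.9 / 11087 ≈ 0.616 mm/year.
Specimen B: 1661.0 mm / 0.616 mm per year = 2696.43 years ≈ 2696 varves.

2696 varves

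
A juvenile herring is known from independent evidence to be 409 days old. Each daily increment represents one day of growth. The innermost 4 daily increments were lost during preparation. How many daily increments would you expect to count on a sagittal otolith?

405 daily increments

One daily increment per day gives 409 daily increments over 409 days.
409 − 4 missed = 405 daily increments expected in the prepared section.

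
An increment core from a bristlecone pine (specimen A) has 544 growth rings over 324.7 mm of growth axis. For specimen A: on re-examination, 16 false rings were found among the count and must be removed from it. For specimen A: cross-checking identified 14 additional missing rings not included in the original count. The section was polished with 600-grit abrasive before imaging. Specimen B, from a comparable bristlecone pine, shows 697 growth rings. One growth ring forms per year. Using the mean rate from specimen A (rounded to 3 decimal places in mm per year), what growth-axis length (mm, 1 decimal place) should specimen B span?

417.5 mm

Specimen A: correcting the raw count gives 544 − 16 + 14 = 542 true growth rings.
A: 324.7 mm over 542 years gives 324.7 / 542 ≈ 0.599 mm/year.
Length of B = 0.599 × 697 = 417.5 mm.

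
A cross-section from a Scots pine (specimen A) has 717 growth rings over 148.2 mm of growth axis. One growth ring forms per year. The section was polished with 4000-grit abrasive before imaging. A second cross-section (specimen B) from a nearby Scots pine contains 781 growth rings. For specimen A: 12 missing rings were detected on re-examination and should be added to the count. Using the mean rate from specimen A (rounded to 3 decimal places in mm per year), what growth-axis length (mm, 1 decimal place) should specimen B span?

158.5 mm

Specimen A: correcting the raw count gives 717 + 12 = 729 true growth rings.
A: Extension rate ≈ 148.2 / 729 = 0.203 mm per year.
Length of B = 0.203 × 781 = 158.5 mm.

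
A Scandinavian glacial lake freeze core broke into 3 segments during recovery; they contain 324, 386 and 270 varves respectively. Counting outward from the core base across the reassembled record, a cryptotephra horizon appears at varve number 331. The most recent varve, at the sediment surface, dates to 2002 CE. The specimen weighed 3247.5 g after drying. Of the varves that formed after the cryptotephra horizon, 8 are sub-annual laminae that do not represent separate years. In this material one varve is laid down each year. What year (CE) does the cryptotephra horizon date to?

1361 CE

Total varves = 324 + 386 + 270 = 980.
Between varve 331 and the sediment surface there are 980 − 331 = 649 varves.
Excluding 8 false varves: 649 − 8 = 641.
2002 − 641 = 1361 CE.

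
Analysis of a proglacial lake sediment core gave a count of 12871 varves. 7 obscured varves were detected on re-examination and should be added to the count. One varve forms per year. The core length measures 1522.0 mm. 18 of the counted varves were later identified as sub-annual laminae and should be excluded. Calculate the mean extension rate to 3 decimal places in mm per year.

True varve count = 12871 − 18 + 7 = 12860.
Mean rate = 1522.0 mm / 12860 years ≈ 0.118 mm per year.

0.118 mm per year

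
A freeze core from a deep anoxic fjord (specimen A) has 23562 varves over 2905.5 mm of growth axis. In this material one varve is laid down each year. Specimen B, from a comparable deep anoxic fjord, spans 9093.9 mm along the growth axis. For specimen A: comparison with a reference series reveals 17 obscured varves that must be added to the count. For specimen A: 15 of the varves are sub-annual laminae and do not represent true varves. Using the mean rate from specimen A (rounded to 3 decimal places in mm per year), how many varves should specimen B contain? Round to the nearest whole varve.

73934 varves

Specimen A: true varve count = 23562 − 15 + 17 = 23564.
A: 2905.5 mm over 23564 years gives 2905.5 / 23564 ≈ 0.123 mm per year.
For B, 9093.9 / 0.123 = 73934.15 years ≈ 73934 varves.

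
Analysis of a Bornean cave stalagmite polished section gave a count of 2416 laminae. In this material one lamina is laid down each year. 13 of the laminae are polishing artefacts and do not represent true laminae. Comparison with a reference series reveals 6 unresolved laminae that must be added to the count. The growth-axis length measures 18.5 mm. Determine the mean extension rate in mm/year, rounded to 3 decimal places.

0.008 mm/year

After corrections the count is 2416 − 13 + 6 = 2409 laminae.
Mean rate = 18.5 mm / 2409 years ≈ 0.008 mm/year.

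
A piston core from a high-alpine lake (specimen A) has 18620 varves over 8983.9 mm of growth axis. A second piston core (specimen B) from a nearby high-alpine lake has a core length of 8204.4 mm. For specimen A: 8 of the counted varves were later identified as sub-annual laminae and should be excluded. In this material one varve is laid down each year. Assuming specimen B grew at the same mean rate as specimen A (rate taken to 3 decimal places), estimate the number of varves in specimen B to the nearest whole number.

Specimen A: true varve count = 18620 − 8 = 18612.
A: 8983.9 mm over 18612 years gives 8983.9 / 18612 ≈ 0.483 mm/yr.
B spans 8204.4 / 0.483 = 16986.34 years ≈ 16986 varves.

16986 varves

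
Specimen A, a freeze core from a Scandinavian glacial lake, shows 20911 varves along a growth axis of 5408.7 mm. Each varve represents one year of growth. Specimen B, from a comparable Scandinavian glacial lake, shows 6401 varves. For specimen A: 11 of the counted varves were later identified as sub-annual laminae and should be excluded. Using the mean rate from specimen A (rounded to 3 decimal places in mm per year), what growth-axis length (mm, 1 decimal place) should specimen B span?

1657.9 mm

Specimen A: after corrections the count is 20911 − 11 = 20900 varves.
A: Extension rate ≈ 5408.7 / 20900 = 0.259 mm/year.
Length of B = 0.259 × 6401 = 1657.9 mm.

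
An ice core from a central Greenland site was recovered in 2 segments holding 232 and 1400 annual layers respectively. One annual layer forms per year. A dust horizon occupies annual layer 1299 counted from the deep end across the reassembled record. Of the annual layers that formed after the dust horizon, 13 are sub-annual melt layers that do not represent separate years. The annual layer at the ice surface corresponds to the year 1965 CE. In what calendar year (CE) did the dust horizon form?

Total annual layers = 232 + 1400 = 1632.
The dust horizon sits at annual layer 1299 from the deep end, so 1632 − 1299 = 333 annual layers formed after it.
Excluding 13 false annual layers: 333 − 13 = 320.
Counting back 320 years from 1965 CE places the dust horizon in 1965 − 320 = 1645 CE.

1645 CE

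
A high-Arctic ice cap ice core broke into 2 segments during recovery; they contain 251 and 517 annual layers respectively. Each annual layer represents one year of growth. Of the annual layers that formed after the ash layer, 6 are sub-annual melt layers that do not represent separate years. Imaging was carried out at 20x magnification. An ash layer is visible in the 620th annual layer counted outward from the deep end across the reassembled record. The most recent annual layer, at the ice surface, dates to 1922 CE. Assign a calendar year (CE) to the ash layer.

Total annual layers = 251 + 517 = 768.
The ash layer sits at annual layer 620 from the deep end, so 768 − 620 = 148 annual layers formed after it.
Removing the 6 false annual layers leaves 148 − 6 = 142 true annual layers beyond the ash layer.
1922 − 142 = 1780 CE.

1780 CE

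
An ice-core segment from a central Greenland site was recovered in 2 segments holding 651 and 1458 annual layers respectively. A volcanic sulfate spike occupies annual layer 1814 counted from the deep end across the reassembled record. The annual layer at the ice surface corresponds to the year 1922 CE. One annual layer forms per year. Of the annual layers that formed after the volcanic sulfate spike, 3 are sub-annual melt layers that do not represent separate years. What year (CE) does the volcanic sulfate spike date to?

1630 CE

Total annual layers = 651 + 1458 = 2109.
2109 − 1814 = 295 annual layers lie beyond the volcanic sulfate spike toward the ice surface.
Removing the 3 false annual layers leaves 295 − 3 = 292 true annual layers beyond the volcanic sulfate spike.
The annual layer at the ice surface is 1922 CE, so the volcanic sulfate spike dates to 1922 − 292 = 1630 CE.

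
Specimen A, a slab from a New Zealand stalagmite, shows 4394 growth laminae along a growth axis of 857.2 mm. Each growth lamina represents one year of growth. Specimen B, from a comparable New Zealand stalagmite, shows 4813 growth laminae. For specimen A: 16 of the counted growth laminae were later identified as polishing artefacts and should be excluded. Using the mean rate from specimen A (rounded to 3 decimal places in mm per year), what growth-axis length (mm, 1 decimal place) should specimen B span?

943.3 mm

Specimen A: adjusted count: 4394 − 16 = 4378 growth laminae.
A: Extension rate ≈ 857.2 / 4378 = 0.196 mm/year.
For B, 0.196 mm/year × 4813 years = 943.3 mm.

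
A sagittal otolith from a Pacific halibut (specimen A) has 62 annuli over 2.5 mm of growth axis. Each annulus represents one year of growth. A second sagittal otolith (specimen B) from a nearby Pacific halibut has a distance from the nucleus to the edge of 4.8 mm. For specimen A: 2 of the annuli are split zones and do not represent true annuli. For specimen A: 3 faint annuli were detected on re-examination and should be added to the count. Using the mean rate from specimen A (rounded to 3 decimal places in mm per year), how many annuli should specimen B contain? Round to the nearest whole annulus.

Specimen A: correcting the raw count gives 62 − 2 + 3 = 63 true annuli.
A: Mean rate = 2.5 mm / 63 years ≈ 0.040 mm per year.
Specimen B: 4.8 mm / 0.040 mm per year = 120.00 years ≈ 120 annuli.

120 annuli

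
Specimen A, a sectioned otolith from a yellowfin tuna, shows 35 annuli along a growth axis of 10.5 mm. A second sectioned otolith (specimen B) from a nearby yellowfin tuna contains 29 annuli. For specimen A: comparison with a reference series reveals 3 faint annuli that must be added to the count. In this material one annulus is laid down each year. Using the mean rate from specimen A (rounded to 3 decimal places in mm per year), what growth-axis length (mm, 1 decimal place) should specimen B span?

8.0 mm

Specimen A: after corrections the count is 35 + 3 = 38 annuli.
A: 10.5 mm over 38 years gives 10.5 / 38 ≈ 0.276 mm/year.
Length of B = 0.276 × 29 = 8.0 mm.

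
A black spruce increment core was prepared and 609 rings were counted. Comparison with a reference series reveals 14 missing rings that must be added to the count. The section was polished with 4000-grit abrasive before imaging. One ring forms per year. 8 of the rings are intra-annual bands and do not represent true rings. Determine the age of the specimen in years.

615 years

After corrections the count is 609 − 8 + 14 = 615 rings.
With a one-to-one ring periodicity this is 615 years.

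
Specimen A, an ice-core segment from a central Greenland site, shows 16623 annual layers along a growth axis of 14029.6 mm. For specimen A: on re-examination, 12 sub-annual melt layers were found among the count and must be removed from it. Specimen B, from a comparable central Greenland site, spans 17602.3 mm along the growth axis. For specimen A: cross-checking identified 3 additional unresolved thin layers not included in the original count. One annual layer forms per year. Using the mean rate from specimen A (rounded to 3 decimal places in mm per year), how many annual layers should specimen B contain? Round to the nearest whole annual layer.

20856 annual layers

Specimen A: true annual layer count = 16623 − 12 + 3 = 16614.
A: Mean rate = 14029.6 mm / 16614 years ≈ 0.844 mm/yr.
B spans 17602.3 / 0.844 = 20855.81 years ≈ 20856 annual layers.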